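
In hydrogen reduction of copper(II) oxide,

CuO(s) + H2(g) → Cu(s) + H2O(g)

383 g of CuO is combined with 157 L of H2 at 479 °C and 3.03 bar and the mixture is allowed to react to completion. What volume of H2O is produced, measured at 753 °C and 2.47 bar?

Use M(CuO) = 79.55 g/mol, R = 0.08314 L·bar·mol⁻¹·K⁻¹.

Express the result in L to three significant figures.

n(CuO) = 383 / 79.55 = 4.815 mol
n(H2) = PV/RT = (3.03 × 157) / (0.08314 × 752.15) = 7.607 mol
For 4.815 mol CuO, stoichiometry requires (1/1) × 4.815 = 4.815 mol H2; 7.607 mol is available, so CuO is limiting.
n(H2O) = (1/1) × 4.815 = 4.815 mol
V(H2O) = nRT/P = 4.815 × 0.08314 × 1026.15 / 2.47 = 166.3 L

166 L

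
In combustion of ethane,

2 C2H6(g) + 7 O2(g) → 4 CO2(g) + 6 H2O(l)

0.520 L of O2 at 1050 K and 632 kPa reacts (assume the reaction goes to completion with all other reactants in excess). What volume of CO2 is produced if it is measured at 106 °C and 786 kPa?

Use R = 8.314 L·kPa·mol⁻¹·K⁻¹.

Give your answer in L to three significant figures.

0.0863 L

n(O2) = PV/RT = (632 × 0.520) / (8.314 × 1050) = 0.03765 mol
n(CO2) = (4/7) × 0.03765 = 0.02151 mol
V = nRT/P = 0.02151 × 8.314 × 379.15 / 786 = 0.08627 L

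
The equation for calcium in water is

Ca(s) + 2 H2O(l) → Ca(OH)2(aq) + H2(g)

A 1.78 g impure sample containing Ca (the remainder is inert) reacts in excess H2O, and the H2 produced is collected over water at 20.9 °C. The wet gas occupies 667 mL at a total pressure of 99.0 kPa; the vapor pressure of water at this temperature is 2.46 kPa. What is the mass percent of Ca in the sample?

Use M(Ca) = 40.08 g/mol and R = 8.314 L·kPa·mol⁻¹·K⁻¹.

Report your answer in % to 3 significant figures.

P(H2) = 99.0 − 2.46 = 96.54 kPa
n(H2) = PV/RT = (96.54 × 0.6670) / (8.314 × 294.05) = 0.02634 mol
n(Ca) = (1/1) × 0.02634 = 0.02634 mol
m(Ca) = 0.02634 × 40.08 = 1.056 g
%Ca = 1.056 / 1.78 × 100 = 59.33%

59.3 %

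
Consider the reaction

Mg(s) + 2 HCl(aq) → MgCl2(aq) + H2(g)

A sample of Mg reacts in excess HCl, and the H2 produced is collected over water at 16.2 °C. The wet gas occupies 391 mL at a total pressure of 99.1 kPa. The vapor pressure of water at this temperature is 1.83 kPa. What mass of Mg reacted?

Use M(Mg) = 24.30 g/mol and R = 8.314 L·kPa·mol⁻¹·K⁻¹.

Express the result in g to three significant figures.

P(H2) = 99.1 − 1.83 = 97.27 kPa
n(H2) = PV/RT = (97.27 × 0.3910) / (8.314 × 289.35) = 0.01581 mol
n(Mg) = (1/1) × 0.01581 = 0.01581 mol
m(Mg) = 0.01581 × 24.30 = 0.3842 g

0.384 g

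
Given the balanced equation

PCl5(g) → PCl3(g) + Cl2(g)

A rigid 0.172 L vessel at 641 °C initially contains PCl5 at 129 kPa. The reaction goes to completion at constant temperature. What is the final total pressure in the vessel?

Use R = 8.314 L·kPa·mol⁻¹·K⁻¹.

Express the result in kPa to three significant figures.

Rigid vessel, constant T ⇒ P scales with total gas moles (1 → 2).
P_final = (2/1) × 129 = 258.0 kPa

258 kPa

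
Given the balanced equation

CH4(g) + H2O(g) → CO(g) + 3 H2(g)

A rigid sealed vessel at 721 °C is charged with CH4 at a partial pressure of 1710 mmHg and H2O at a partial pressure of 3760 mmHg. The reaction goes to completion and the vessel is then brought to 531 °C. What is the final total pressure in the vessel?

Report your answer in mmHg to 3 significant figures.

Because the vessel is rigid and T is held at 721 °C, work the stoichiometry in partial pressures (P_i = n_iRT/V).
P(H2O) required for 1710 mmHg of CH4 = (1/1) × 1710 = 1710 mmHg; available 3760 mmHg, so CH4 is limiting.
P(H2O) remaining = 3760 − (1/1) × 1710 = 2050 mmHg
P(gaseous products) = (1+3)/1 × 1710 = 6840 mmHg
P_total at 721 °C = 2050 + 6840 = 8890 mmHg
Scaling to 531 °C: P = 8890 × 804.15/994.15 = 7191 mmHg

7190 mmHg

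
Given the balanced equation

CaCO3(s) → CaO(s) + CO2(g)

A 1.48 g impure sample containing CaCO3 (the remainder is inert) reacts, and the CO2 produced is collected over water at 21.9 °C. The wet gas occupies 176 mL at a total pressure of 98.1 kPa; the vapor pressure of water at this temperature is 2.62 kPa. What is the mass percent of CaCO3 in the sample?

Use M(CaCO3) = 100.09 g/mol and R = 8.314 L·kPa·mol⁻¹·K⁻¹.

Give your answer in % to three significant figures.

46.3 %

P(CO2) = 98.1 − 2.62 = 95.48 kPa
n(CO2) = PV/RT = (95.48 × 0.1760) / (8.314 × 295.05) = 0.006850 mol
n(CaCO3) = (1/1) × 0.006850 = 0.006850 mol
m(CaCO3) = 0.006850 × 100.09 = 0.6856 g
%CaCO3 = 0.6856 / 1.48 × 100 = 46.32%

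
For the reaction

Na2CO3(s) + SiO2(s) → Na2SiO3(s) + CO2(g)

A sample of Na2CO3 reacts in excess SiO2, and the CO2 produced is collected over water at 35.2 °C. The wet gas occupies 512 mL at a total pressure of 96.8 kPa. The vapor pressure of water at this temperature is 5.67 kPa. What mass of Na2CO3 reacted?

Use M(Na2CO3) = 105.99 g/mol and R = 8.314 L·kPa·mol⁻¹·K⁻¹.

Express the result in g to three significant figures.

1.93 g

P(CO2) = 96.8 − 5.67 = 91.13 kPa
n(CO2) = PV/RT = (91.13 × 0.5120) / (8.314 × 308.35) = 0.01820 mol
n(Na2CO3) = (1/1) × 0.01820 = 0.01820 mol
m(Na2CO3) = 0.01820 × 105.99 = 1.929 g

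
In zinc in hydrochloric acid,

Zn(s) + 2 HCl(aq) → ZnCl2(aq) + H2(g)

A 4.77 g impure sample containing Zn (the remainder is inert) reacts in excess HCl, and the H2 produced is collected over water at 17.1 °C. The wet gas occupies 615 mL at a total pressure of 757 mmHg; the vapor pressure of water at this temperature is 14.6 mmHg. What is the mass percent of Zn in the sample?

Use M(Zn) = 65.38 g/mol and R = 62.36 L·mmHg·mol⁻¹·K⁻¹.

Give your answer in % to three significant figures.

P(H2) = 757 − 14.6 = 742.4 mmHg
n(H2) = PV/RT = (742.4 × 0.6150) / (62.36 × 290.25) = 0.02523 mol
n(Zn) = (1/1) × 0.02523 = 0.02523 mol
m(Zn) = 0.02523 × 65.38 = 1.650 g
%Zn = 1.650 / 4.77 × 100 = 34.59%

34.6 %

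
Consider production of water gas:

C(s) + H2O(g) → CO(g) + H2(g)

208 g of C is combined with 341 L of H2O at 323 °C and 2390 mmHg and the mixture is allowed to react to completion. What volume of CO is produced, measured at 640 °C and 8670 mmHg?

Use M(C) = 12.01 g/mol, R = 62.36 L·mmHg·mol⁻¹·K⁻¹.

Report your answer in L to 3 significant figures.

114 L

n(C) = 208 / 12.01 = 17.32 mol
n(H2O) = PV/RT = (2390 × 341) / (62.36 × 596.15) = 21.92 mol
For 17.32 mol C, stoichiometry requires (1/1) × 17.32 = 17.32 mol H2O; 21.92 mol is available, so C is limiting.
n(CO) = (1/1) × 17.32 = 17.32 mol
V(CO) = nRT/P = 17.32 × 62.36 × 913.15 / 8670 = 113.8 L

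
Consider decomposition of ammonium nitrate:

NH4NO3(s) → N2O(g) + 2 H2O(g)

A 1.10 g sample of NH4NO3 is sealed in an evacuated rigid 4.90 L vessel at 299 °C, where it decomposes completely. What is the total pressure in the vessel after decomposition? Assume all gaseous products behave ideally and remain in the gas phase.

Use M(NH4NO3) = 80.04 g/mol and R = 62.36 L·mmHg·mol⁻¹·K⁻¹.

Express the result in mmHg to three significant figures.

300 mmHg

n(NH4NO3) = 1.10 / 80.04 = 0.01374 mol
n(gas produced) = (3/1) × 0.01374 = 0.04122 mol
P = nRT/V = 0.04122 × 62.36 × 572.15 / 4.90 = 300.1 mmHg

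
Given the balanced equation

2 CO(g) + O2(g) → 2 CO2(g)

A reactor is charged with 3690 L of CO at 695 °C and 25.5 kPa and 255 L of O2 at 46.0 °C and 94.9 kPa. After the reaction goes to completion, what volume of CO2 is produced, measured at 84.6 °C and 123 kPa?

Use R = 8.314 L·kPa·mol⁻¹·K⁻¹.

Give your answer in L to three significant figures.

283 L

n(CO) = PV/RT = (25.5 × 3690) / (8.314 × 968.15) = 11.69 mol
n(O2) = PV/RT = (94.9 × 255) / (8.314 × 319.15) = 9.120 mol
For 11.69 mol CO, stoichiometry requires (1/2) × 11.69 = 5.845 mol O2; 9.120 mol is available, so CO is limiting.
n(CO2) = (2/2) × 11.69 = 11.69 mol
V(CO2) = nRT/P = 11.69 × 8.314 × 357.75 / 123 = 282.7 L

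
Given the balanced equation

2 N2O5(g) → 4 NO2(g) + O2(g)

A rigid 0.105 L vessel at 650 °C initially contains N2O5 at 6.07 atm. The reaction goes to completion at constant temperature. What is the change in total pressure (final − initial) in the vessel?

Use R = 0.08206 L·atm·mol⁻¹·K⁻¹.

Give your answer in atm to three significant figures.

Since T and V are fixed, P_final/P_initial = n_final/n_initial = 5/2.
P_final = (5/2) × 6.07 = 15.18 atm; ΔP = 15.18 − 6.07 = 9.110 atm

9.11 atm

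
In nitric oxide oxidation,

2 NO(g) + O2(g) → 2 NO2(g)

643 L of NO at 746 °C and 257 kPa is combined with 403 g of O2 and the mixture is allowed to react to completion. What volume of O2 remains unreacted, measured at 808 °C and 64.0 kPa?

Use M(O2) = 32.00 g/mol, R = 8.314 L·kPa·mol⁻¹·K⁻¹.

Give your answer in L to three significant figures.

399 L

n(NO) = PV/RT = (257 × 643) / (8.314 × 1019.15) = 19.50 mol
n(O2) = 403 / 32.00 = 12.59 mol
For 19.50 mol NO, stoichiometry requires (1/2) × 19.50 = 9.750 mol O2; 12.59 mol is available, so NO is limiting.
n(O2) consumed = (1/2) × 19.50 = 9.750 mol; remaining = 12.59 − 9.750 = 2.840 mol
V(O2) = nRT/P = 2.840 × 8.314 × 1081.15 / 64.0 = 398.9 L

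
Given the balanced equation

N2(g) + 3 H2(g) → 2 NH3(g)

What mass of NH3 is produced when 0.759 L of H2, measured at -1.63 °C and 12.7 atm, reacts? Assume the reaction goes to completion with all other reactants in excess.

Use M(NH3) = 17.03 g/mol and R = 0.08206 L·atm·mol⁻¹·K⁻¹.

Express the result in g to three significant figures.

4.91 g

n(H2) = PV/RT = (12.7 × 0.759) / (0.08206 × 271.52) = 0.4326 mol
n(NH3) = (2/3) × 0.4326 = 0.2884 mol
m(NH3) = 0.2884 × 17.03 = 4.911 g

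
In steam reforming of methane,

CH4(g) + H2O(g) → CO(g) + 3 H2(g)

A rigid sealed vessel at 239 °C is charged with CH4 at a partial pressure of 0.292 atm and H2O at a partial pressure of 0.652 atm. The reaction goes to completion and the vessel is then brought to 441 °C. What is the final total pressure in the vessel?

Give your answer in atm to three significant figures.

2.13 atm

With V and T fixed, P_i ∝ n_i, so the mole ratios apply directly to partial pressures at 239 °C.
P(H2O) required for 0.292 atm of CH4 = (1/1) × 0.292 = 0.2920 atm; available 0.652 atm, so CH4 is limiting.
P(H2O) remaining = 0.652 − (1/1) × 0.292 = 0.3600 atm
P(gaseous products) = (1+3)/1 × 0.292 = 1.168 atm
P_total at 239 °C = 0.3600 + 1.168 = 1.528 atm
Scaling to 441 °C: P = 1.528 × 714.15/512.15 = 2.131 atm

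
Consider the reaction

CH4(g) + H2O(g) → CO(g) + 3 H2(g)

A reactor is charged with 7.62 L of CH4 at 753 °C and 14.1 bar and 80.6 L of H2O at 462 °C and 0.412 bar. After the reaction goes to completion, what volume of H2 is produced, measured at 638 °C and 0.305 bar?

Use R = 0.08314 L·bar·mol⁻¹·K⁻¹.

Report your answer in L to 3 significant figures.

n(CH4) = PV/RT = (14.1 × 7.62) / (0.08314 × 1026.15) = 1.259 mol
n(H2O) = PV/RT = (0.412 × 80.6) / (0.08314 × 735.15) = 0.5433 mol
For 1.259 mol CH4, stoichiometry requires (1/1) × 1.259 = 1.259 mol H2O; 0.5433 mol is available, so H2O is limiting.
n(H2) = (3/1) × 0.5433 = 1.630 mol
V(H2) = nRT/P = 1.630 × 0.08314 × 911.15 / 0.305 = 404.8 L

405 L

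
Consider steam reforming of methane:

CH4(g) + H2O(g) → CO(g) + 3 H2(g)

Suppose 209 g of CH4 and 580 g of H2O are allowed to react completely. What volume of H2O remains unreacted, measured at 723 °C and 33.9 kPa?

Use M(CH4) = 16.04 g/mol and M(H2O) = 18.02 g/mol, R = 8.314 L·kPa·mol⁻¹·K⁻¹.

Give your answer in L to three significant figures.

4680 L

n(CH4) = 209 / 16.04 = 13.03 mol
n(H2O) = 580 / 18.02 = 32.19 mol
For 13.03 mol CH4, stoichiometry requires (1/1) × 13.03 = 13.03 mol H2O; 32.19 mol is available, so CH4 is limiting.
n(H2O) consumed = (1/1) × 13.03 = 13.03 mol; remaining = 32.19 − 13.03 = 19.16 mol
V(H2O) = nRT/P = 19.16 × 8.314 × 996.15 / 33.9 = 4681 L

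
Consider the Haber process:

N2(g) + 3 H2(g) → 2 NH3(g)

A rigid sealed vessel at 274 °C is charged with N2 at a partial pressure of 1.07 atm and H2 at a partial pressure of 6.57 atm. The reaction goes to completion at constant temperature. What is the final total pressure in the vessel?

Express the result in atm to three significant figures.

With V and T fixed, P_i ∝ n_i, so the mole ratios apply directly to partial pressures at 274 °C.
P(H2) required for 1.07 atm of N2 = (3/1) × 1.07 = 3.210 atm; available 6.57 atm, so N2 is limiting.
P(H2) remaining = 6.57 − (3/1) × 1.07 = 3.360 atm
P(gaseous products) = (2)/1 × 1.07 = 2.140 atm
P_total at 274 °C = 3.360 + 2.140 = 5.500 atm

5.50 atm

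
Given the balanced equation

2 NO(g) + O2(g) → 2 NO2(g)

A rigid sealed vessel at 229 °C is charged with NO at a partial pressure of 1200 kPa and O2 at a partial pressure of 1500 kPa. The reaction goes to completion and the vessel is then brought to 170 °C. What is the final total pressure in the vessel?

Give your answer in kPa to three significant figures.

Because the vessel is rigid and T is held at 229 °C, work the stoichiometry in partial pressures (P_i = n_iRT/V).
P(O2) required for 1200 kPa of NO = (1/2) × 1200 = 600.0 kPa; available 1500 kPa, so NO is limiting.
P(O2) remaining = 1500 − (1/2) × 1200 = 900.0 kPa
P(gaseous products) = (2)/2 × 1200 = 1200 kPa
P_total at 229 °C = 900.0 + 1200 = 2100 kPa
Scaling to 170 °C: P = 2100 × 443.15/502.15 = 1853 kPa

1850 kPa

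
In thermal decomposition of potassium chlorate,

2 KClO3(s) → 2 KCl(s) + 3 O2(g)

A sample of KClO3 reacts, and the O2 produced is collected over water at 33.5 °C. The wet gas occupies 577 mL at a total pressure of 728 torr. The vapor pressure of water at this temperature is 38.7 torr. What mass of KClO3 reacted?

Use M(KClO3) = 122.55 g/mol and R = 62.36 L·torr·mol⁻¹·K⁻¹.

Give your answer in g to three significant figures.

1.70 g

P(O2) = 728 − 38.7 = 689.3 torr
n(O2) = PV/RT = (689.3 × 0.5770) / (62.36 × 306.65) = 0.02080 mol
n(KClO3) = (2/3) × 0.02080 = 0.01387 mol
m(KClO3) = 0.01387 × 122.55 = 1.700 g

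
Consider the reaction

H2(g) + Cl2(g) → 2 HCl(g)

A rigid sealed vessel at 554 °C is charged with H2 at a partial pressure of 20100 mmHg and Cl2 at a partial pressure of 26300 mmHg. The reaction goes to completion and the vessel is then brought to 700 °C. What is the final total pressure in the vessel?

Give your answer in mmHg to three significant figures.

54600 mmHg

Because the vessel is rigid and T is held at 554 °C, work the stoichiometry in partial pressures (P_i = n_iRT/V).
P(Cl2) required for 20100 mmHg of H2 = (1/1) × 20100 = 20100 mmHg; available 26300 mmHg, so H2 is limiting.
P(Cl2) remaining = 26300 − (1/1) × 20100 = 6200 mmHg
P(gaseous products) = (2)/1 × 20100 = 40200 mmHg
P_total at 554 °C = 6200 + 40200 = 46400 mmHg
Scaling to 700 °C: P = 46400 × 973.15/827.15 = 54590 mmHg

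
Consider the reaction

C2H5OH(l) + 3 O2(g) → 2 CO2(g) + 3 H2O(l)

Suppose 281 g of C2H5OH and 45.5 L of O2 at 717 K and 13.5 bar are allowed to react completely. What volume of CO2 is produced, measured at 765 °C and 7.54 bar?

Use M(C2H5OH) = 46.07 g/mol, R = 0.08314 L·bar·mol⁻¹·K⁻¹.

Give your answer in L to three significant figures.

n(C2H5OH) = 281 / 46.07 = 6.099 mol
n(O2) = PV/RT = (13.5 × 45.5) / (0.08314 × 717) = 10.30 mol
For 6.099 mol C2H5OH, stoichiometry requires (3/1) × 6.099 = 18.30 mol O2; 10.30 mol is available, so O2 is limiting.
n(CO2) = (2/3) × 10.30 = 6.867 mol
V(CO2) = nRT/P = 6.867 × 0.08314 × 1038.15 / 7.54 = 78.61 L

78.6 L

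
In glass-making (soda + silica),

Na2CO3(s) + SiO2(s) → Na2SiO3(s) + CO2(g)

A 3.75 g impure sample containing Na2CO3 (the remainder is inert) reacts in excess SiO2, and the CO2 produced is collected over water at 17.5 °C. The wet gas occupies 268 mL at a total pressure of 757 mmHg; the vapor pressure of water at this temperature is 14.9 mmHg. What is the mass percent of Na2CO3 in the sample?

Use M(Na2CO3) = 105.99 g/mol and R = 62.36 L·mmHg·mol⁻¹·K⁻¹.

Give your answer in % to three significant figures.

P(CO2) = 757 − 14.9 = 742.1 mmHg
n(CO2) = PV/RT = (742.1 × 0.2680) / (62.36 × 290.65) = 0.01097 mol
n(Na2CO3) = (1/1) × 0.01097 = 0.01097 mol
m(Na2CO3) = 0.01097 × 105.99 = 1.163 g
%Na2CO3 = 1.163 / 3.75 × 100 = 31.01%

31.0 %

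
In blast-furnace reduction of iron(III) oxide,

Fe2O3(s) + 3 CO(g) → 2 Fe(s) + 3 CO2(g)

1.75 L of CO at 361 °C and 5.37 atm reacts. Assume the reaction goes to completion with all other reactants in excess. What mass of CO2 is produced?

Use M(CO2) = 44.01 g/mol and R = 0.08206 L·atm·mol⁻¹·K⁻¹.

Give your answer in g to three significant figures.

7.95 g

n(CO) = PV/RT = (5.37 × 1.75) / (0.08206 × 634.15) = 0.1806 mol
n(CO2) = (3/3) × 0.1806 = 0.1806 mol
m(CO2) = 0.1806 × 44.01 = 7.948 g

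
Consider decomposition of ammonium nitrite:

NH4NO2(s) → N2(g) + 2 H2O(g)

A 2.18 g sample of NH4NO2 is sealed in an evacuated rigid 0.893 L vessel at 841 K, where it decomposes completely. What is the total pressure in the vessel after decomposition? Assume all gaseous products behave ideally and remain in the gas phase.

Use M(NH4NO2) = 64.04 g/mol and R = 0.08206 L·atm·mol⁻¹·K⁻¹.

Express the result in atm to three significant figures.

7.89 atm

n(NH4NO2) = 2.18 / 64.04 = 0.03404 mol
n(gas produced) = (3/1) × 0.03404 = 0.1021 mol
P = nRT/V = 0.1021 × 0.08206 × 841 / 0.893 = 7.890 atm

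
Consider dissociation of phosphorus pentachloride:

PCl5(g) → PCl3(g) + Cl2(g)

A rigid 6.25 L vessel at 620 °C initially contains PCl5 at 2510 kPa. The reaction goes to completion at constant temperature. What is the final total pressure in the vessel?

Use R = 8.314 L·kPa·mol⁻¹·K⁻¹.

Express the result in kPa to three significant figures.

Rigid vessel, constant T ⇒ P scales with total gas moles (1 → 2).
P_final = (2/1) × 2510 = 5020 kPa

5020 kPa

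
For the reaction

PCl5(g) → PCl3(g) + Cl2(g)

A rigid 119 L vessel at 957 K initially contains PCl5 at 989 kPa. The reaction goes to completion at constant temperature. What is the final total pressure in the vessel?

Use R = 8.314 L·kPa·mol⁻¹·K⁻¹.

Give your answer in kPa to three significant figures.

1980 kPa

Since T and V are fixed, P_final/P_initial = n_final/n_initial = 2/1.
P_final = (2/1) × 989 = 1978 kPa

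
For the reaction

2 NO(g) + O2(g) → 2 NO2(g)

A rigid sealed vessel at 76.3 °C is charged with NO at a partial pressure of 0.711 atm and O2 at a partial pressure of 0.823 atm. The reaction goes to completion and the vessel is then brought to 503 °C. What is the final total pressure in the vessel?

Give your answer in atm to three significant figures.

At constant V, partial pressures at 76.3 °C are proportional to moles, so apply stoichiometry directly to pressures.
P(O2) required for 0.711 atm of NO = (1/2) × 0.711 = 0.3555 atm; available 0.823 atm, so NO is limiting.
P(O2) remaining = 0.823 − (1/2) × 0.711 = 0.4675 atm
P(gaseous products) = (2)/2 × 0.711 = 0.7110 atm
P_total at 76.3 °C = 0.4675 + 0.7110 = 1.179 atm
Scaling to 503 °C: P = 1.179 × 776.15/349.45 = 2.619 atm

2.62 atm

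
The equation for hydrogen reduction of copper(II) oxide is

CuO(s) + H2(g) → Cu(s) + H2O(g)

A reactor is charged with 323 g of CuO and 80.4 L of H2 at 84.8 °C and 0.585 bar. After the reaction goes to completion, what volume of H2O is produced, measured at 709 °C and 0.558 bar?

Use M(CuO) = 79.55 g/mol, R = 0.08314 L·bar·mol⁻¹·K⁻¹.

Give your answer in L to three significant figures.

n(CuO) = 323 / 79.55 = 4.060 mol
n(H2) = PV/RT = (0.585 × 80.4) / (0.08314 × 357.95) = 1.580 mol
For 4.060 mol CuO, stoichiometry requires (1/1) × 4.060 = 4.060 mol H2; 1.580 mol is available, so H2 is limiting.
n(H2O) = (1/1) × 1.580 = 1.580 mol
V(H2O) = nRT/P = 1.580 × 0.08314 × 982.15 / 0.558 = 231.2 L

231 L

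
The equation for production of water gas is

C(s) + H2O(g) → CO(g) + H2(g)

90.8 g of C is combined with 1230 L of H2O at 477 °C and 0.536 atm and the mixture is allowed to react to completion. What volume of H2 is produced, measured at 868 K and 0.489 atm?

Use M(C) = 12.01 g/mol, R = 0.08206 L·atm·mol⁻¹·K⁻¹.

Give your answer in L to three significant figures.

1100 L

n(C) = 90.8 / 12.01 = 7.560 mol
n(H2O) = PV/RT = (0.536 × 1230) / (0.08206 × 750.15) = 10.71 mol
For 7.560 mol C, stoichiometry requires (1/1) × 7.560 = 7.560 mol H2O; 10.71 mol is available, so C is limiting.
n(H2) = (1/1) × 7.560 = 7.560 mol
V(H2) = nRT/P = 7.560 × 0.08206 × 868 / 0.489 = 1101 L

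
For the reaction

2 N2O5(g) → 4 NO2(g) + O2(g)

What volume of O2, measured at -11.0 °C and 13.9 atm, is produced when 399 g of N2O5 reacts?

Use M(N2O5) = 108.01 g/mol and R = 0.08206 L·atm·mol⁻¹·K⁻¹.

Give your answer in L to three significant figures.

n(N2O5) = 399.0 / 108.01 = 3.694 mol
n(O2) = (1/2) × 3.694 = 1.847 mol
V = nRT/P = 1.847 × 0.08206 × 262.15 / 13.9 = 2.858 L

2.86 L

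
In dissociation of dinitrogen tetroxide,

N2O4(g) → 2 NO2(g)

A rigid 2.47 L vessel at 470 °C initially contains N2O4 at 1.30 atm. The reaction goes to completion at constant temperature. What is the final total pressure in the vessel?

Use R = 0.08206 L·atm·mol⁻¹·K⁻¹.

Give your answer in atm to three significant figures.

2.60 atm

Since T and V are fixed, P_final/P_initial = n_final/n_initial = 2/1.
P_final = (2/1) × 1.30 = 2.600 atm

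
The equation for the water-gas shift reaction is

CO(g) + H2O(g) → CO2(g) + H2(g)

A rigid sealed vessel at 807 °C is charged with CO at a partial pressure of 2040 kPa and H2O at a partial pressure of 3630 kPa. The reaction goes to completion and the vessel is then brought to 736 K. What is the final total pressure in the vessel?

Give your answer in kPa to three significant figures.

With V and T fixed, P_i ∝ n_i, so the mole ratios apply directly to partial pressures at 807 °C.
P(H2O) required for 2040 kPa of CO = (1/1) × 2040 = 2040 kPa; available 3630 kPa, so CO is limiting.
P(H2O) remaining = 3630 − (1/1) × 2040 = 1590 kPa
P(gaseous products) = (1+1)/1 × 2040 = 4080 kPa
P_total at 807 °C = 1590 + 4080 = 5670 kPa
Scaling to 736 K: P = 5670 × 736/1080.15 = 3863 kPa

3860 kPa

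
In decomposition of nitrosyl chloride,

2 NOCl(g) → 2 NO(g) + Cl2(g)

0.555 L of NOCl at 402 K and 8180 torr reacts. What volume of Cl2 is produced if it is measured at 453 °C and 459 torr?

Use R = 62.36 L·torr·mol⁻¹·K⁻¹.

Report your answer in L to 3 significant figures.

n(NOCl) = PV/RT = (8180 × 0.555) / (62.36 × 402) = 0.1811 mol
n(Cl2) = (1/2) × 0.1811 = 0.09055 mol
V = nRT/P = 0.09055 × 62.36 × 726.15 / 459 = 8.933 L

8.93 L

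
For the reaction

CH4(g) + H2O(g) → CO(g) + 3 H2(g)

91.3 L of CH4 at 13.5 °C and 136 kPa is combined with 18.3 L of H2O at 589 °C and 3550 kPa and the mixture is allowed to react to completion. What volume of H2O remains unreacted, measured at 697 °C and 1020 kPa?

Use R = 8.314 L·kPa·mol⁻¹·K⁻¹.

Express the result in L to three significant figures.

30.5 L

n(CH4) = PV/RT = (136 × 91.3) / (8.314 × 286.65) = 5.210 mol
n(H2O) = PV/RT = (3550 × 18.3) / (8.314 × 862.15) = 9.063 mol
For 5.210 mol CH4, stoichiometry requires (1/1) × 5.210 = 5.210 mol H2O; 9.063 mol is available, so CH4 is limiting.
n(H2O) consumed = (1/1) × 5.210 = 5.210 mol; remaining = 9.063 − 5.210 = 3.853 mol
V(H2O) = nRT/P = 3.853 × 8.314 × 970.15 / 1020 = 30.47 L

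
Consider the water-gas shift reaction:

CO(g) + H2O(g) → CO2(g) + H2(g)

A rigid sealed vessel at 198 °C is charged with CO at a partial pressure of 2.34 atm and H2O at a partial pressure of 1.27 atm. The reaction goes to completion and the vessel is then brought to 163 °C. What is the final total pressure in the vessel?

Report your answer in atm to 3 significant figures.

3.34 atm

At constant V, partial pressures at 198 °C are proportional to moles, so apply stoichiometry directly to pressures.
P(H2O) required for 2.34 atm of CO = (1/1) × 2.34 = 2.340 atm; available 1.27 atm, so H2O is limiting.
P(CO) remaining = 2.34 − (1/1) × 1.27 = 1.070 atm
P(gaseous products) = (1+1)/1 × 1.27 = 2.540 atm
P_total at 198 °C = 1.070 + 2.540 = 3.610 atm
Scaling to 163 °C: P = 3.610 × 436.15/471.15 = 3.342 atm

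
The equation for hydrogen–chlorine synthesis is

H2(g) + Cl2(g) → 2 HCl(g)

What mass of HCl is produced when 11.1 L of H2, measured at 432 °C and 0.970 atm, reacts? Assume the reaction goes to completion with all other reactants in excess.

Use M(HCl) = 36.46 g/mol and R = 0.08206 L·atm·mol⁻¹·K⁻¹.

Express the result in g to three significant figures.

n(H2) = PV/RT = (0.970 × 11.1) / (0.08206 × 705.15) = 0.1861 mol
n(HCl) = (2/1) × 0.1861 = 0.3722 mol
m(HCl) = 0.3722 × 36.46 = 13.57 g

13.6 g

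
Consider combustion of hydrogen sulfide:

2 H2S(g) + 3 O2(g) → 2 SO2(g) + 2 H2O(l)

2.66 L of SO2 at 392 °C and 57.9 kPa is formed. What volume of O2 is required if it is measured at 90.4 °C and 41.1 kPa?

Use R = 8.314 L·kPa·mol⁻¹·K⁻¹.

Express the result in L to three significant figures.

n(SO2) = PV/RT = (57.9 × 2.66) / (8.314 × 665.15) = 0.02785 mol
n(O2) = (3/2) × 0.02785 = 0.04177 mol
V = nRT/P = 0.04177 × 8.314 × 363.55 / 41.1 = 3.072 L

3.07 L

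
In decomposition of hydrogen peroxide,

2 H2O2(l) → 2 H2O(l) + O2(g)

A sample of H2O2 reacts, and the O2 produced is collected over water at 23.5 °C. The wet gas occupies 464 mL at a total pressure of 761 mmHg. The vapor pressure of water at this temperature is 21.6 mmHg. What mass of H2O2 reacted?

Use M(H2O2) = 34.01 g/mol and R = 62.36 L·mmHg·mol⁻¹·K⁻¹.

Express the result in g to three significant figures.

P(O2) = 761 − 21.6 = 739.4 mmHg
n(O2) = PV/RT = (739.4 × 0.4640) / (62.36 × 296.65) = 0.01855 mol
n(H2O2) = (2/1) × 0.01855 = 0.03710 mol
m(H2O2) = 0.03710 × 34.01 = 1.262 g

1.26 g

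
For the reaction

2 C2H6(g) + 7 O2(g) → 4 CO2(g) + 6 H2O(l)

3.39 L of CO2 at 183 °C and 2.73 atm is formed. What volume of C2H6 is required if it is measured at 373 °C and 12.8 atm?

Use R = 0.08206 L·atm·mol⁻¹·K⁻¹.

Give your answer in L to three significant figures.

n(CO2) = PV/RT = (2.73 × 3.39) / (0.08206 × 456.15) = 0.2472 mol
n(C2H6) = (2/4) × 0.2472 = 0.1236 mol
V = nRT/P = 0.1236 × 0.08206 × 646.15 / 12.8 = 0.5120 L

0.512 L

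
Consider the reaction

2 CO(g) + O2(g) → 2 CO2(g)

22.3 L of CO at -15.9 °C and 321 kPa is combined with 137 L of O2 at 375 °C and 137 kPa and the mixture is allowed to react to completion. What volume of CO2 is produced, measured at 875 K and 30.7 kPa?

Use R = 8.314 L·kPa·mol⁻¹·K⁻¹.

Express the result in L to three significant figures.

n(CO) = PV/RT = (321 × 22.3) / (8.314 × 257.25) = 3.347 mol
n(O2) = PV/RT = (137 × 137) / (8.314 × 648.15) = 3.483 mol
For 3.347 mol CO, stoichiometry requires (1/2) × 3.347 = 1.673 mol O2; 3.483 mol is available, so CO is limiting.
n(CO2) = (2/2) × 3.347 = 3.347 mol
V(CO2) = nRT/P = 3.347 × 8.314 × 875 / 30.7 = 793.1 L

793 L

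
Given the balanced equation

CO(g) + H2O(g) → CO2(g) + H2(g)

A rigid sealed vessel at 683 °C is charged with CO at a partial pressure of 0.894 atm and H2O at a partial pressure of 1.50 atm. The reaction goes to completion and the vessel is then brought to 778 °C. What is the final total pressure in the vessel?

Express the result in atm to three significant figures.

Because the vessel is rigid and T is held at 683 °C, work the stoichiometry in partial pressures (P_i = n_iRT/V).
P(H2O) required for 0.894 atm of CO = (1/1) × 0.894 = 0.8940 atm; available 1.50 atm, so CO is limiting.
P(H2O) remaining = 1.50 − (1/1) × 0.894 = 0.6060 atm
P(gaseous products) = (1+1)/1 × 0.894 = 1.788 atm
P_total at 683 °C = 0.6060 + 1.788 = 2.394 atm
Scaling to 778 °C: P = 2.394 × 1051.15/956.15 = 2.632 atm

2.63 atm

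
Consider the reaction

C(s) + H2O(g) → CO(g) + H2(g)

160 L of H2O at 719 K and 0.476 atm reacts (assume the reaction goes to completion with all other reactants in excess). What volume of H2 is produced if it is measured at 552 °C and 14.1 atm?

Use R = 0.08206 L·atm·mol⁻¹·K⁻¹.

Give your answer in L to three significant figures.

n(H2O) = PV/RT = (0.476 × 160) / (0.08206 × 719) = 1.291 mol
n(H2) = (1/1) × 1.291 = 1.291 mol
V = nRT/P = 1.291 × 0.08206 × 825.15 / 14.1 = 6.200 L

6.20 L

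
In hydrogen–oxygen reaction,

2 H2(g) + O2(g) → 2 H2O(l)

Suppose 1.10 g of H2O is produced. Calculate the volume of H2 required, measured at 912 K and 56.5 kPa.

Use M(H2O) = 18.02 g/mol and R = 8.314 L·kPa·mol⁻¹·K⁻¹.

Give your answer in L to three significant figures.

n(H2O) = 1.100 / 18.02 = 0.06104 mol
n(H2) = (2/2) × 0.06104 = 0.06104 mol
V = nRT/P = 0.06104 × 8.314 × 912 / 56.5 = 8.192 L

8.19 L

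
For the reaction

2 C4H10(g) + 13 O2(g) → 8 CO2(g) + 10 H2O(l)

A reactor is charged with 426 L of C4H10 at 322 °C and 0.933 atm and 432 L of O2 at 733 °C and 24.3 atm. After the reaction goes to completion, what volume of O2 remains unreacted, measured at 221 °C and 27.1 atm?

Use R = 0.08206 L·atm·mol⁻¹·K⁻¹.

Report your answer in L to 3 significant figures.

n(C4H10) = PV/RT = (0.933 × 426) / (0.08206 × 595.15) = 8.138 mol
n(O2) = PV/RT = (24.3 × 432) / (0.08206 × 1006.15) = 127.1 mol
For 8.138 mol C4H10, stoichiometry requires (13/2) × 8.138 = 52.90 mol O2; 127.1 mol is available, so C4H10 is limiting.
n(O2) consumed = (13/2) × 8.138 = 52.90 mol; remaining = 127.1 − 52.90 = 74.20 mol
V(O2) = nRT/P = 74.20 × 0.08206 × 494.15 / 27.1 = 111.0 L

111 L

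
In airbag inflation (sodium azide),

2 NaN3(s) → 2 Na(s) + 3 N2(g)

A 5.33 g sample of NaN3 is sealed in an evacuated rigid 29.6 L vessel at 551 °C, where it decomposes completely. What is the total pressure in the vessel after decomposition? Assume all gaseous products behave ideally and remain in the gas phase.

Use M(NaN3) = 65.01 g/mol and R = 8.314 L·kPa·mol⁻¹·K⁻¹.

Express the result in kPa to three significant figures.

28.5 kPa

n(NaN3) = 5.33 / 65.01 = 0.08199 mol
n(gas produced) = (3/2) × 0.08199 = 0.1230 mol
P = nRT/V = 0.1230 × 8.314 × 824.15 / 29.6 = 28.47 kPa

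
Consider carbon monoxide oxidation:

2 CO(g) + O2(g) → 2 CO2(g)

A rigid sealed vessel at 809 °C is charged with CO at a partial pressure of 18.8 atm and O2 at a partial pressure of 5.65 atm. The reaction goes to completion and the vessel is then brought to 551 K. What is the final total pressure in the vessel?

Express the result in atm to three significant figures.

9.57 atm

With V and T fixed, P_i ∝ n_i, so the mole ratios apply directly to partial pressures at 809 °C.
P(O2) required for 18.8 atm of CO = (1/2) × 18.8 = 9.400 atm; available 5.65 atm, so O2 is limiting.
P(CO) remaining = 18.8 − (2/1) × 5.65 = 7.500 atm
P(gaseous products) = (2)/1 × 5.65 = 11.30 atm
P_total at 809 °C = 7.500 + 11.30 = 18.80 atm
Scaling to 551 K: P = 18.80 × 551/1082.15 = 9.572 atm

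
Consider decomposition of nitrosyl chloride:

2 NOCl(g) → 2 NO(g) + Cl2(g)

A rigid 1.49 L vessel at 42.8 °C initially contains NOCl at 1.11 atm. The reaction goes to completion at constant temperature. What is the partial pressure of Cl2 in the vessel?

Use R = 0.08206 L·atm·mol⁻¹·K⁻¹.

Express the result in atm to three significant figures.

0.555 atm

n(NOCl)₀ = PV/RT = (1.11 × 1.49) / (0.08206 × 315.95) = 0.06379 mol
n(Cl2) = (1/2) × 0.06379 = 0.03189 mol
P(Cl2) = nRT/V = 0.03189 × 0.08206 × 315.95 / 1.49 = 0.5549 atm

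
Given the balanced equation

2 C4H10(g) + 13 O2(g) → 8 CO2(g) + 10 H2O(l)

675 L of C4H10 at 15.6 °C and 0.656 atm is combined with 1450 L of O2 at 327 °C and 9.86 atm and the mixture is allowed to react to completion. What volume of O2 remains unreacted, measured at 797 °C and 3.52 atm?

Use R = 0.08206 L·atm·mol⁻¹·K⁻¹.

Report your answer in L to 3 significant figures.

4210 L

n(C4H10) = PV/RT = (0.656 × 675) / (0.08206 × 288.75) = 18.69 mol
n(O2) = PV/RT = (9.86 × 1450) / (0.08206 × 600.15) = 290.3 mol
For 18.69 mol C4H10, stoichiometry requires (13/2) × 18.69 = 121.5 mol O2; 290.3 mol is available, so C4H10 is limiting.
n(O2) consumed = (13/2) × 18.69 = 121.5 mol; remaining = 290.3 − 121.5 = 168.8 mol
V(O2) = nRT/P = 168.8 × 0.08206 × 1070.15 / 3.52 = 4211 L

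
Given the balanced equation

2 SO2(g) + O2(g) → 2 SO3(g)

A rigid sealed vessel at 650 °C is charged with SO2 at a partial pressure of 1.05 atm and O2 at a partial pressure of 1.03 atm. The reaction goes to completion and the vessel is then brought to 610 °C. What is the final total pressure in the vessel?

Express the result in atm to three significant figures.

With V and T fixed, P_i ∝ n_i, so the mole ratios apply directly to partial pressures at 650 °C.
P(O2) required for 1.05 atm of SO2 = (1/2) × 1.05 = 0.5250 atm; available 1.03 atm, so SO2 is limiting.
P(O2) remaining = 1.03 − (1/2) × 1.05 = 0.5050 atm
P(gaseous products) = (2)/2 × 1.05 = 1.050 atm
P_total at 650 °C = 0.5050 + 1.050 = 1.555 atm
Scaling to 610 °C: P = 1.555 × 883.15/923.15 = 1.488 atm

1.49 atm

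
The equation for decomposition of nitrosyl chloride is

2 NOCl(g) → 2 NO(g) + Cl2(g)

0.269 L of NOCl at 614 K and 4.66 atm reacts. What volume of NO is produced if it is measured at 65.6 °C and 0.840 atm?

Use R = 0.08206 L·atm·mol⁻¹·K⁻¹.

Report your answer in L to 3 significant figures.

0.823 L

n(NOCl) = PV/RT = (4.66 × 0.269) / (0.08206 × 614) = 0.02488 mol
n(NO) = (2/2) × 0.02488 = 0.02488 mol
V = nRT/P = 0.02488 × 0.08206 × 338.75 / 0.840 = 0.8233 L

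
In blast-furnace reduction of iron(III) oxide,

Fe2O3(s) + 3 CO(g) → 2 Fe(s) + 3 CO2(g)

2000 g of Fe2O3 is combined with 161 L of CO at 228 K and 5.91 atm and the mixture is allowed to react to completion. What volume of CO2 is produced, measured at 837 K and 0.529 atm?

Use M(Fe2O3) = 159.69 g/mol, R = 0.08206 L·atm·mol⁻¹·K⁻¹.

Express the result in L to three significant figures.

4880 L

n(Fe2O3) = 2000 / 159.69 = 12.52 mol
n(CO) = PV/RT = (5.91 × 161) / (0.08206 × 228) = 50.86 mol
For 12.52 mol Fe2O3, stoichiometry requires (3/1) × 12.52 = 37.56 mol CO; 50.86 mol is available, so Fe2O3 is limiting.
n(CO2) = (3/1) × 12.52 = 37.56 mol
V(CO2) = nRT/P = 37.56 × 0.08206 × 837 / 0.529 = 4877 L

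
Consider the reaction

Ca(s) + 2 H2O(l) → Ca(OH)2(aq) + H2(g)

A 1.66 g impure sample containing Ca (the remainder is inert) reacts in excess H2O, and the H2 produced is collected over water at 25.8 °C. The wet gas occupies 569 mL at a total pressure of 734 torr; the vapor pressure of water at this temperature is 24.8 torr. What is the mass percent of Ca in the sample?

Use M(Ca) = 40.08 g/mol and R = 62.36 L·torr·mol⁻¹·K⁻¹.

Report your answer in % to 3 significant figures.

P(H2) = 734 − 24.8 = 709.2 torr
n(H2) = PV/RT = (709.2 × 0.5690) / (62.36 × 298.95) = 0.02165 mol
n(Ca) = (1/1) × 0.02165 = 0.02165 mol
m(Ca) = 0.02165 × 40.08 = 0.8677 g
%Ca = 0.8677 / 1.66 × 100 = 52.27%

52.3 %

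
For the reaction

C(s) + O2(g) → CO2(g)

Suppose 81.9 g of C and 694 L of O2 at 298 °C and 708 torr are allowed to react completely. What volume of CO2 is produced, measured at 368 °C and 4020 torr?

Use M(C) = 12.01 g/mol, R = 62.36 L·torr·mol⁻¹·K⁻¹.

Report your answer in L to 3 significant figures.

n(C) = 81.9 / 12.01 = 6.819 mol
n(O2) = PV/RT = (708 × 694) / (62.36 × 571.15) = 13.80 mol
For 6.819 mol C, stoichiometry requires (1/1) × 6.819 = 6.819 mol O2; 13.80 mol is available, so C is limiting.
n(CO2) = (1/1) × 6.819 = 6.819 mol
V(CO2) = nRT/P = 6.819 × 62.36 × 641.15 / 4020 = 67.82 L

67.8 L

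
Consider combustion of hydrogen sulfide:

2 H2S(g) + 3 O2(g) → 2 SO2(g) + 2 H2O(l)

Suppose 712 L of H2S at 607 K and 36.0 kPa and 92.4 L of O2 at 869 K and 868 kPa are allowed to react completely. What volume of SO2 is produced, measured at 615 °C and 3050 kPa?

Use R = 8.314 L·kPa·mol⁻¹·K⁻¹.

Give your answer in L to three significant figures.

n(H2S) = PV/RT = (36.0 × 712) / (8.314 × 607) = 5.079 mol
n(O2) = PV/RT = (868 × 92.4) / (8.314 × 869) = 11.10 mol
For 5.079 mol H2S, stoichiometry requires (3/2) × 5.079 = 7.618 mol O2; 11.10 mol is available, so H2S is limiting.
n(SO2) = (2/2) × 5.079 = 5.079 mol
V(SO2) = nRT/P = 5.079 × 8.314 × 888.15 / 3050 = 12.30 L

12.3 L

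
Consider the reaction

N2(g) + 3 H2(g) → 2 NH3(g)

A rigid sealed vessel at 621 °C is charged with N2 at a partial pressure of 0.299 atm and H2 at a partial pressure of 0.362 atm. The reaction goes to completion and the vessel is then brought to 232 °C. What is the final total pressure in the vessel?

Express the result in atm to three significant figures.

At constant V, partial pressures at 621 °C are proportional to moles, so apply stoichiometry directly to pressures.
P(H2) required for 0.299 atm of N2 = (3/1) × 0.299 = 0.8970 atm; available 0.362 atm, so H2 is limiting.
P(N2) remaining = 0.299 − (1/3) × 0.362 = 0.1783 atm
P(gaseous products) = (2)/3 × 0.362 = 0.2413 atm
P_total at 621 °C = 0.1783 + 0.2413 = 0.4196 atm
Scaling to 232 °C: P = 0.4196 × 505.15/894.15 = 0.2371 atm

0.237 atm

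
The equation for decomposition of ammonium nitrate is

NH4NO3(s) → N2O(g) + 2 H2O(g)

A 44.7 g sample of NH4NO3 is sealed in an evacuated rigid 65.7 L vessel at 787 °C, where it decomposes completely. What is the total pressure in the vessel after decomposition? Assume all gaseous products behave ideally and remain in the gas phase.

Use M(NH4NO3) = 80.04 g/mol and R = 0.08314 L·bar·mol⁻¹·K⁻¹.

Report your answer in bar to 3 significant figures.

n(NH4NO3) = 44.7 / 80.04 = 0.5585 mol
n(gas produced) = (3/1) × 0.5585 = 1.675 mol
P = nRT/V = 1.675 × 0.08314 × 1060.15 / 65.7 = 2.247 bar

2.25 bar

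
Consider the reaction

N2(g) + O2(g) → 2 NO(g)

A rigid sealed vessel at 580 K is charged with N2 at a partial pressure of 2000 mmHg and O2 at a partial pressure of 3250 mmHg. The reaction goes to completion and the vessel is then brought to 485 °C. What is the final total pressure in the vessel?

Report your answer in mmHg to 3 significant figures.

At constant V, partial pressures at 580 K are proportional to moles, so apply stoichiometry directly to pressures.
P(O2) required for 2000 mmHg of N2 = (1/1) × 2000 = 2000 mmHg; available 3250 mmHg, so N2 is limiting.
P(O2) remaining = 3250 − (1/1) × 2000 = 1250 mmHg
P(gaseous products) = (2)/1 × 2000 = 4000 mmHg
P_total at 580 K = 1250 + 4000 = 5250 mmHg
Scaling to 485 °C: P = 5250 × 758.15/580 = 6863 mmHg

6860 mmHg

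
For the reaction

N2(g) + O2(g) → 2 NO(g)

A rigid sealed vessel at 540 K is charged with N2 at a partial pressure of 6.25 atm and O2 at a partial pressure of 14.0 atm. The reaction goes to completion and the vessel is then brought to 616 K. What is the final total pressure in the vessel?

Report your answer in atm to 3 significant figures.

23.1 atm

Because the vessel is rigid and T is held at 540 K, work the stoichiometry in partial pressures (P_i = n_iRT/V).
P(O2) required for 6.25 atm of N2 = (1/1) × 6.25 = 6.250 atm; available 14.0 atm, so N2 is limiting.
P(O2) remaining = 14.0 − (1/1) × 6.25 = 7.750 atm
P(gaseous products) = (2)/1 × 6.25 = 12.50 atm
P_total at 540 K = 7.750 + 12.50 = 20.25 atm
Scaling to 616 K: P = 20.25 × 616/540 = 23.10 atm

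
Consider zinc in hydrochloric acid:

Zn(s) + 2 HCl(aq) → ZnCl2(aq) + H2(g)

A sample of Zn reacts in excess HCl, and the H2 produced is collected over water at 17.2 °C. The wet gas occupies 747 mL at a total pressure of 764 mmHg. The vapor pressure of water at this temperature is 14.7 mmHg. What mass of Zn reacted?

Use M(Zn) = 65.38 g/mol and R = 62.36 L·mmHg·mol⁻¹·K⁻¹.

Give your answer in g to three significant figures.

2.02 g

P(H2) = 764 − 14.7 = 749.3 mmHg
n(H2) = PV/RT = (749.3 × 0.7470) / (62.36 × 290.35) = 0.03091 mol
n(Zn) = (1/1) × 0.03091 = 0.03091 mol
m(Zn) = 0.03091 × 65.38 = 2.021 g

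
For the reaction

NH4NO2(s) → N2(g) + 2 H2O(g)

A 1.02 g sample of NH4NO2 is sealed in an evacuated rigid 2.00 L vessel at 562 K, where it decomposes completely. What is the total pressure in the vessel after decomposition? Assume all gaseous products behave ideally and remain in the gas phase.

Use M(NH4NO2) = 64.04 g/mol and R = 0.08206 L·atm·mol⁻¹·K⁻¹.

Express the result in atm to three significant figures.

1.10 atm

n(NH4NO2) = 1.02 / 64.04 = 0.01593 mol
n(gas produced) = (3/1) × 0.01593 = 0.04779 mol
P = nRT/V = 0.04779 × 0.08206 × 562 / 2.00 = 1.102 atm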